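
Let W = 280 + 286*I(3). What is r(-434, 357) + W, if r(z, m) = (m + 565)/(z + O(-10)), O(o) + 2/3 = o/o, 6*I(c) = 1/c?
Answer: 3439669/11709 ≈ 293.76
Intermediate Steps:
I(c) = 1/(6*c)
O(o) = ⅓ (O(o) = -⅔ + o/o = -⅔ + 1 = ⅓)
r(z, m) = (565 + m)/(⅓ + z) (r(z, m) = (m + 565)/(z + ⅓) = (565 + m)/(⅓ + z))
W = 2663/9 (W = 280 + 286*((⅙)/3) = 280 + 286*((⅙)*(⅓)) = 280 + 286*(1/18) = 280 + 143/9 = 2663/9 ≈ 295.89)
r(-434, 357) + W = 3*(565 + 357)/(1 + 3*(-434)) + 2663/9 = 3*922/(1 - 1302) + 2663/9 = 3*922/(-1301) + 2663/9 = 3*(-1/1301)*922 + 2663/9 = -2766/1301 + 2663/9 = 3439669/11709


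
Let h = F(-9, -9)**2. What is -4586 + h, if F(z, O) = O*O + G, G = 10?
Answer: 3695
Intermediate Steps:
F(z, O) = 10 + O**2 (F(z, O) = O*O + 10 = O**2 + 10 = 10 + O**2)
h = 8281 (h = (10 + (-9)**2)**2 = (10 + 81)**2 = 91**2 = 8281)
-4586 + h = -4586 + 8281 = 3695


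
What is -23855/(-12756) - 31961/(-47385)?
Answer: 512687897/201481020 ≈ 2.5446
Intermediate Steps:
-23855/(-12756) - 31961/(-47385) = -23855*(-1/12756) - 31961*(-1/47385) = 23855/12756 + 31961/47385 = 512687897/201481020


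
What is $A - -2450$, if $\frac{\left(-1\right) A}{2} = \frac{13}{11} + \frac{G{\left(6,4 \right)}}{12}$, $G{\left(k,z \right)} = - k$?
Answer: $\frac{26935}{11} \approx 2448.6$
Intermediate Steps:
$A = - \frac{15}{11}$ ($A = - 2 \left(\frac{13}{11} + \frac{\left(-1\right) 6}{12}\right) = - 2 \left(13 \cdot \frac{1}{11} - \frac{1}{2}\right) = - 2 \left(\frac{13}{11} - \frac{1}{2}\right) = \left(-2\right) \frac{15}{22} = - \frac{15}{11} \approx -1.3636$)
$A - -2450 = - \frac{15}{11} - -2450 = - \frac{15}{11} + 2450 = \frac{26935}{11}$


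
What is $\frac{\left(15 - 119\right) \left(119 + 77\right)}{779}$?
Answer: $- \frac{20384}{779} \approx -26.167$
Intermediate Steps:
$\frac{\left(15 - 119\right) \left(119 + 77\right)}{779} = \left(-104\right) 196 \cdot \frac{1}{779} = \left(-20384\right) \frac{1}{779} = - \frac{20384}{779}$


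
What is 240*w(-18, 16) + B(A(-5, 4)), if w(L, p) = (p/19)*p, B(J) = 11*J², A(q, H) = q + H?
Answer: 61649/19 ≈ 3244.7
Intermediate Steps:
A(q, H) = H + q
w(L, p) = p²/19 (w(L, p) = (p*(1/19))*p = (p/19)*p = p²/19)
240*w(-18, 16) + B(A(-5, 4)) = 240*((1/19)*16²) + 11*(4 - 5)² = 240*((1/19)*256) + 11*(-1)² = 240*(256/19) + 11*1 = 61440/19 + 11 = 61649/19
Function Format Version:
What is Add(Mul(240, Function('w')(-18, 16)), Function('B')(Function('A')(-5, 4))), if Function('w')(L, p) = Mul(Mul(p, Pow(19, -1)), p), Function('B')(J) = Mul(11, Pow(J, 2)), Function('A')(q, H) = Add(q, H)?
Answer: Rational(61649, 19) ≈ 3244.7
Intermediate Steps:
Function('A')(q, H) = Add(H, q)
Function('w')(L, p) = Mul(Rational(1, 19), Pow(p, 2)) (Function('w')(L, p) = Mul(Mul(p, Rational(1, 19)), p) = Mul(Mul(Rational(1, 19), p), p) = Mul(Rational(1, 19), Pow(p, 2)))
Add(Mul(240, Function('w')(-18, 16)), Function('B')(Function('A')(-5, 4))) = Add(Mul(240, Mul(Rational(1, 19), Pow(16, 2))), Mul(11, Pow(Add(4, -5), 2))) = Add(Mul(240, Mul(Rational(1, 19), 256)), Mul(11, Pow(-1, 2))) = Add(Mul(240, Rational(256, 19)), Mul(11, 1)) = Add(Rational(61440, 19), 11) = Rational(61649, 19)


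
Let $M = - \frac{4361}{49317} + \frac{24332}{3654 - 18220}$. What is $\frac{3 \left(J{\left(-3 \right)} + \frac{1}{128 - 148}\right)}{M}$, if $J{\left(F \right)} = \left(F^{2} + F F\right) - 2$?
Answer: $- \frac{343731155427}{12635035700} \approx -27.205$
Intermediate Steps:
$J{\left(F \right)} = -2 + 2 F^{2}$ ($J{\left(F \right)} = \left(F^{2} + F^{2}\right) - 2 = 2 F^{2} - 2 = -2 + 2 F^{2}$)
$M = - \frac{631751785}{359175711}$ ($M = \left(-4361\right) \frac{1}{49317} + \frac{24332}{3654 - 18220} = - \frac{4361}{49317} + \frac{24332}{-14566} = - \frac{4361}{49317} + 24332 \left(- \frac{1}{14566}\right) = - \frac{4361}{49317} - \frac{12166}{7283} = - \frac{631751785}{359175711} \approx -1.7589$)
$\frac{3 \left(J{\left(-3 \right)} + \frac{1}{128 - 148}\right)}{M} = \frac{3 \left(\left(-2 + 2 \left(-3\right)^{2}\right) + \frac{1}{128 - 148}\right)}{- \frac{631751785}{359175711}} = 3 \left(\left(-2 + 2 \cdot 9\right) + \frac{1}{-20}\right) \left(- \frac{359175711}{631751785}\right) = 3 \left(\left(-2 + 18\right) - \frac{1}{20}\right) \left(- \frac{359175711}{631751785}\right) = 3 \left(16 - \frac{1}{20}\right) \left(- \frac{359175711}{631751785}\right) = 3 \cdot \frac{319}{20} \left(- \frac{359175711}{631751785}\right) = \frac{957}{20} \left(- \frac{359175711}{631751785}\right) = - \frac{343731155427}{12635035700}$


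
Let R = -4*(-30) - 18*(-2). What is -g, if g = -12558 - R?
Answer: 12714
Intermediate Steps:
R = 156 (R = 120 + 36 = 156)
g = -12714 (g = -12558 - 1*156 = -12558 - 156 = -12714)
-g = -1*(-12714) = 12714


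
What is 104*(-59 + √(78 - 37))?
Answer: -6136 + 104*√41 ≈ -5470.1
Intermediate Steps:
104*(-59 + √(78 - 37)) = 104*(-59 + √41) = -6136 + 104*√41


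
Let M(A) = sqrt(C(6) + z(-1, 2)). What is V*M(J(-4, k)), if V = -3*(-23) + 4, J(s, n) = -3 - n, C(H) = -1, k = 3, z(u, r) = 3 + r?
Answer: 146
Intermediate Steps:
M(A) = 2 (M(A) = sqrt(-1 + (3 + 2)) = sqrt(-1 + 5) = sqrt(4) = 2)
V = 73 (V = 69 + 4 = 73)
V*M(J(-4, k)) = 73*2 = 146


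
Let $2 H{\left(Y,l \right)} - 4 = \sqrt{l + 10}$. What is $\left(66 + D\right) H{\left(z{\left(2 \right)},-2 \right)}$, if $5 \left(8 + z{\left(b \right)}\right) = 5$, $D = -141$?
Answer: $-150 - 75 \sqrt{2} \approx -256.07$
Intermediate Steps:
$z{\left(b \right)} = -7$ ($z{\left(b \right)} = -8 + \frac{1}{5} \cdot 5 = -8 + 1 = -7$)
$H{\left(Y,l \right)} = 2 + \frac{\sqrt{10 + l}}{2}$ ($H{\left(Y,l \right)} = 2 + \frac{\sqrt{l + 10}}{2} = 2 + \frac{\sqrt{10 + l}}{2}$)
$\left(66 + D\right) H{\left(z{\left(2 \right)},-2 \right)} = \left(66 - 141\right) \left(2 + \frac{\sqrt{10 - 2}}{2}\right) = - 75 \left(2 + \frac{\sqrt{8}}{2}\right) = - 75 \left(2 + \frac{2 \sqrt{2}}{2}\right) = - 75 \left(2 + \sqrt{2}\right) = -150 - 75 \sqrt{2}$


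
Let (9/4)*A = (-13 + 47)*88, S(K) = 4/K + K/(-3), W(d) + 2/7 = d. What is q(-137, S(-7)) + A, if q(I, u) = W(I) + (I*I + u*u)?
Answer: 8804387/441 ≈ 19965.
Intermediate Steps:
W(d) = -2/7 + d
S(K) = 4/K - K/3 (S(K) = 4/K + K*(-⅓) = 4/K - K/3)
A = 11968/9 (A = 4*((-13 + 47)*88)/9 = 4*(34*88)/9 = (4/9)*2992 = 11968/9 ≈ 1329.8)
q(I, u) = -2/7 + I + I² + u² (q(I, u) = (-2/7 + I) + (I*I + u*u) = (-2/7 + I) + (I² + u²) = -2/7 + I + I² + u²)
q(-137, S(-7)) + A = (-2/7 - 137 + (-137)² + (4/(-7) - ⅓*(-7))²) + 11968/9 = (-2/7 - 137 + 18769 + (4*(-⅐) + 7/3)²) + 11968/9 = (-2/7 - 137 + 18769 + (-4/7 + 7/3)²) + 11968/9 = (-2/7 - 137 + 18769 + (37/21)²) + 11968/9 = (-2/7 - 137 + 18769 + 1369/441) + 11968/9 = 8217955/441 + 11968/9 = 8804387/441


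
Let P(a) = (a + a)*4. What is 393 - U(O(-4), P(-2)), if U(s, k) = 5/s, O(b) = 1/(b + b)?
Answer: 433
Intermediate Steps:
P(a) = 8*a (P(a) = (2*a)*4 = 8*a)
O(b) = 1/(2*b)
U(s, k) = 5/s
393 - U(O(-4), P(-2)) = 393 - 5/((½)/(-4)) = 393 - 5/((½)*(-¼)) = 393 - 5/(-⅛) = 393 - 5*(-8) = 393 - 1*(-40) = 393 + 40 = 433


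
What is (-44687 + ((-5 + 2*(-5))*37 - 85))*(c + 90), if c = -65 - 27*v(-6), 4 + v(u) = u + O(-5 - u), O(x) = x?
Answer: -12147636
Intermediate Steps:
v(u) = -9 (v(u) = -4 + (u + (-5 - u)) = -4 - 5 = -9)
c = 178 (c = -65 - 27*(-9) = -65 + 243 = 178)
(-44687 + ((-5 + 2*(-5))*37 - 85))*(c + 90) = (-44687 + ((-5 + 2*(-5))*37 - 85))*(178 + 90) = (-44687 + ((-5 - 10)*37 - 85))*268 = (-44687 + (-15*37 - 85))*268 = (-44687 + (-555 - 85))*268 = (-44687 - 640)*268 = -45327*268 = -12147636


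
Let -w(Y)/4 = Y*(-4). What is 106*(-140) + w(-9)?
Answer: -14984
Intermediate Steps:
w(Y) = 16*Y (w(Y) = -4*Y*(-4) = -(-16)*Y = 16*Y)
106*(-140) + w(-9) = 106*(-140) + 16*(-9) = -14840 - 144 = -14984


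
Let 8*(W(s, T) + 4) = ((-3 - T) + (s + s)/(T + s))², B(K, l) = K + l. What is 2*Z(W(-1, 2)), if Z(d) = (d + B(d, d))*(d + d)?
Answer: 867/16 ≈ 54.188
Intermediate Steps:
W(s, T) = -4 + (-3 - T + 2*s/(T + s))²/8 (W(s, T) = -4 + ((-3 - T) + (s + s)/(T + s))²/8 = -4 + ((-3 - T) + (2*s)/(T + s))²/8 = -4 + ((-3 - T) + 2*s/(T + s))²/8 = -4 + (-3 - T + 2*s/(T + s))²/8)
Z(d) = 6*d² (Z(d) = (d + (d + d))*(d + d) = (d + 2*d)*(2*d) = (3*d)*(2*d) = 6*d²)
2*Z(W(-1, 2)) = 2*(6*(-4 + (-1 + 2² + 3*2 + 2*(-1))²/(8*(2 - 1)²))²) = 2*(6*(-4 + (⅛)*(-1 + 4 + 6 - 2)²/1²)²) = 2*(6*(-4 + (⅛)*1*7²)²) = 2*(6*(-4 + (⅛)*1*49)²) = 2*(6*(-4 + 49/8)²) = 2*(6*(17/8)²) = 2*(6*(289/64)) = 2*(867/32) = 867/16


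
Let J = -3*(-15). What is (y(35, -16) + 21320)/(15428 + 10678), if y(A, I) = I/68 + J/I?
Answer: 101723/124576 ≈ 0.81655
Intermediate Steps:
J = 45
y(A, I) = 45/I + I/68 (y(A, I) = I/68 + 45/I = 45/I + I/68)
(y(35, -16) + 21320)/(15428 + 10678) = ((45/(-16) + (1/68)*(-16)) + 21320)/(15428 + 10678) = ((45*(-1/16) - 4/17) + 21320)/26106 = ((-45/16 - 4/17) + 21320)*(1/26106) = (-829/272 + 21320)*(1/26106) = (5798211/272)*(1/26106) = 101723/124576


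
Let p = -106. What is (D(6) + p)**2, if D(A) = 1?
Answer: 11025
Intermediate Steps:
(D(6) + p)**2 = (1 - 106)**2 = (-105)**2 = 11025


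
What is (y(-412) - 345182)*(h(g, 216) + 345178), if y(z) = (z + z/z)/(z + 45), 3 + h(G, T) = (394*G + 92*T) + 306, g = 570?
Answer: -74733528317339/367 ≈ -2.0363e+11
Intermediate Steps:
h(G, T) = 303 + 92*T + 394*G (h(G, T) = -3 + ((394*G + 92*T) + 306) = -3 + ((92*T + 394*G) + 306) = -3 + (306 + 92*T + 394*G) = 303 + 92*T + 394*G)
y(z) = (1 + z)/(45 + z) (y(z) = (z + 1)/(45 + z) = (1 + z)/(45 + z))
(y(-412) - 345182)*(h(g, 216) + 345178) = ((1 - 412)/(45 - 412) - 345182)*((303 + 92*216 + 394*570) + 345178) = (-411/(-367) - 345182)*((303 + 19872 + 224580) + 345178) = (-1/367*(-411) - 345182)*(244755 + 345178) = (411/367 - 345182)*589933 = -126681383/367*589933 = -74733528317339/367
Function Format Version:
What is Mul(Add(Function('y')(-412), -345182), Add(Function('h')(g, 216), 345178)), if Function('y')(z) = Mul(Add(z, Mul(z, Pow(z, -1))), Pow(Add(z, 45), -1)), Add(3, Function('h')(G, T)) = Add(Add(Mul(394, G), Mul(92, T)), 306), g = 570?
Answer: Rational(-74733528317339, 367) ≈ -2.0363e+11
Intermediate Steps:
Function('h')(G, T) = Add(303, Mul(92, T), Mul(394, G)) (Function('h')(G, T) = Add(-3, Add(Add(Mul(394, G), Mul(92, T)), 306)) = Add(-3, Add(Add(Mul(92, T), Mul(394, G)), 306)) = Add(-3, Add(306, Mul(92, T), Mul(394, G))) = Add(303, Mul(92, T), Mul(394, G)))
Function('y')(z) = Mul(Pow(Add(45, z), -1), Add(1, z)) (Function('y')(z) = Mul(Add(z, 1), Pow(Add(45, z), -1)) = Mul(Add(1, z), Pow(Add(45, z), -1)) = Mul(Pow(Add(45, z), -1), Add(1, z)))
Mul(Add(Function('y')(-412), -345182), Add(Function('h')(g, 216), 345178)) = Mul(Add(Mul(Pow(Add(45, -412), -1), Add(1, -412)), -345182), Add(Add(303, Mul(92, 216), Mul(394, 570)), 345178)) = Mul(Add(Mul(Pow(-367, -1), -411), -345182), Add(Add(303, 19872, 224580), 345178)) = Mul(Add(Mul(Rational(-1, 367), -411), -345182), Add(244755, 345178)) = Mul(Add(Rational(411, 367), -345182), 589933) = Mul(Rational(-126681383, 367), 589933) = Rational(-74733528317339, 367)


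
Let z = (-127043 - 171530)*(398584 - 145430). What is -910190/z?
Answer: 455095/37792474621 ≈ 1.2042e-5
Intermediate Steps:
z = -75584949242 (z = -298573*253154 = -75584949242)
-910190/z = -910190/(-75584949242) = -910190*(-1/75584949242) = 455095/37792474621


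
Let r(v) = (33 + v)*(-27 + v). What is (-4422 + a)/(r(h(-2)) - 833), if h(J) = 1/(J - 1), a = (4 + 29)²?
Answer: 29997/15533 ≈ 1.9312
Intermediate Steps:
a = 1089 (a = 33² = 1089)
h(J) = 1/(-1 + J)
r(v) = (-27 + v)*(33 + v)
(-4422 + a)/(r(h(-2)) - 833) = (-4422 + 1089)/((-891 + (1/(-1 - 2))² + 6/(-1 - 2)) - 833) = -3333/((-891 + (1/(-3))² + 6/(-3)) - 833) = -3333/((-891 + (-⅓)² + 6*(-⅓)) - 833) = -3333/((-891 + ⅑ - 2) - 833) = -3333/(-8036/9 - 833) = -3333/(-15533/9) = -3333*(-9/15533) = 29997/15533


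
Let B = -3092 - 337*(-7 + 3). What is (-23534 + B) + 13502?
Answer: -11776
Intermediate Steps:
B = -1744 (B = -3092 - 337*(-4) = -3092 + 1348 = -1744)
(-23534 + B) + 13502 = (-23534 - 1744) + 13502 = -25278 + 13502 = -11776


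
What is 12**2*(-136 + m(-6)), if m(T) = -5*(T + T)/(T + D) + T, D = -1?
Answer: -151776/7 ≈ -21682.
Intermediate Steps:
m(T) = T - 10*T/(-1 + T) (m(T) = -5*(T + T)/(T - 1) + T = -5*2*T/(-1 + T) + T = -10*T/(-1 + T) + T = T - 10*T/(-1 + T))
12**2*(-136 + m(-6)) = 12**2*(-136 - 6*(-11 - 6)/(-1 - 6)) = 144*(-136 - 6*(-17)/(-7)) = 144*(-136 - 6*(-1/7)*(-17)) = 144*(-136 - 102/7) = 144*(-1054/7) = -151776/7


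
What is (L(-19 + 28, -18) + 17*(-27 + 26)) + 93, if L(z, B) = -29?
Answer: 47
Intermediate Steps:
(L(-19 + 28, -18) + 17*(-27 + 26)) + 93 = (-29 + 17*(-27 + 26)) + 93 = (-29 + 17*(-1)) + 93 = (-29 - 17) + 93 = -46 + 93 = 47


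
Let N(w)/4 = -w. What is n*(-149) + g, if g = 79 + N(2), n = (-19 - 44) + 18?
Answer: 6776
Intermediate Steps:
N(w) = -4*w (N(w) = 4*(-w) = -4*w)
n = -45 (n = -63 + 18 = -45)
g = 71 (g = 79 - 4*2 = 79 - 8 = 71)
n*(-149) + g = -45*(-149) + 71 = 6705 + 71 = 6776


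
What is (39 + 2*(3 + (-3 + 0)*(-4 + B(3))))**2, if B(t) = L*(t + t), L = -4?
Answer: 45369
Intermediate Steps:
B(t) = -8*t (B(t) = -4*(t + t) = -8*t)
(39 + 2*(3 + (-3 + 0)*(-4 + B(3))))**2 = (39 + 2*(3 + (-3 + 0)*(-4 - 8*3)))**2 = (39 + 2*(3 - 3*(-4 - 24)))**2 = (39 + 2*(3 - 3*(-28)))**2 = (39 + 2*(3 + 84))**2 = (39 + 2*87)**2 = (39 + 174)**2 = 213**2 = 45369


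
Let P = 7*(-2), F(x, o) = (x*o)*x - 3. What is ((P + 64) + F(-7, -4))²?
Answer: 22201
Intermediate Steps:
F(x, o) = -3 + o*x² (F(x, o) = (o*x)*x - 3 = o*x² - 3 = -3 + o*x²)
P = -14
((P + 64) + F(-7, -4))² = ((-14 + 64) + (-3 - 4*(-7)²))² = (50 + (-3 - 4*49))² = (50 + (-3 - 196))² = (50 - 199)² = (-149)² = 22201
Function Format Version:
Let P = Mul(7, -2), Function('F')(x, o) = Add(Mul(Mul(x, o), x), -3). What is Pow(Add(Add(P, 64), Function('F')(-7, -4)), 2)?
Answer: 22201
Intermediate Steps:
Function('F')(x, o) = Add(-3, Mul(o, Pow(x, 2))) (Function('F')(x, o) = Add(Mul(Mul(o, x), x), -3) = Add(Mul(o, Pow(x, 2)), -3) = Add(-3, Mul(o, Pow(x, 2))))
P = -14
Pow(Add(Add(P, 64), Function('F')(-7, -4)), 2) = Pow(Add(Add(-14, 64), Add(-3, Mul(-4, Pow(-7, 2)))), 2) = Pow(Add(50, Add(-3, Mul(-4, 49))), 2) = Pow(Add(50, Add(-3, -196)), 2) = Pow(Add(50, -199), 2) = Pow(-149, 2) = 22201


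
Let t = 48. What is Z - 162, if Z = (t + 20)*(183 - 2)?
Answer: 12146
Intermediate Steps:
Z = 12308 (Z = (48 + 20)*(183 - 2) = 68*181 = 12308)
Z - 162 = 12308 - 162 = 12146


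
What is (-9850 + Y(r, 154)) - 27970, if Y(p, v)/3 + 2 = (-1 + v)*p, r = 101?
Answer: 8533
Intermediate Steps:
Y(p, v) = -6 + 3*p*(-1 + v) (Y(p, v) = -6 + 3*((-1 + v)*p) = -6 + 3*(p*(-1 + v)) = -6 + 3*p*(-1 + v))
(-9850 + Y(r, 154)) - 27970 = (-9850 + (-6 - 3*101 + 3*101*154)) - 27970 = (-9850 + (-6 - 303 + 46662)) - 27970 = (-9850 + 46353) - 27970 = 36503 - 27970 = 8533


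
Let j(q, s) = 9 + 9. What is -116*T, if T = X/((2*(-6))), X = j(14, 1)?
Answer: 174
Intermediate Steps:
j(q, s) = 18
X = 18
T = -3/2 (T = 18/((2*(-6))) = 18/(-12) = 18*(-1/12) = -3/2 ≈ -1.5000)
-116*T = -116*(-3/2) = 174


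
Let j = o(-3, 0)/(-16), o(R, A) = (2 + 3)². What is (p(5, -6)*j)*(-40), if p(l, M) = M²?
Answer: 2250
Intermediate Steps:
o(R, A) = 25 (o(R, A) = 5² = 25)
j = -25/16 (j = 25/(-16) = 25*(-1/16) = -25/16 ≈ -1.5625)
(p(5, -6)*j)*(-40) = ((-6)²*(-25/16))*(-40) = (36*(-25/16))*(-40) = -225/4*(-40) = 2250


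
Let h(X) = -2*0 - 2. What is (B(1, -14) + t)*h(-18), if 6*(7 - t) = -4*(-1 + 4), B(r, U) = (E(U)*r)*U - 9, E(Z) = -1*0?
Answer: 0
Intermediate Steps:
E(Z) = 0
B(r, U) = -9 (B(r, U) = (0*r)*U - 9 = 0*U - 9 = 0 - 9 = -9)
h(X) = -2 (h(X) = 0 - 2 = -2)
t = 9 (t = 7 - (-2)*(-1 + 4)/3 = 7 - (-2)*3/3 = 7 - ⅙*(-12) = 7 + 2 = 9)
(B(1, -14) + t)*h(-18) = (-9 + 9)*(-2) = 0*(-2) = 0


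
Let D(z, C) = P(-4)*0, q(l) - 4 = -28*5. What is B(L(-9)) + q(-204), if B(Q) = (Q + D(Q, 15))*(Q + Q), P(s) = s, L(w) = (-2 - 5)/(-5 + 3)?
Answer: -223/2 ≈ -111.50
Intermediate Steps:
L(w) = 7/2 (L(w) = -7/(-2) = -7*(-½) = 7/2)
q(l) = -136 (q(l) = 4 - 28*5 = 4 - 140 = -136)
D(z, C) = 0 (D(z, C) = -4*0 = 0)
B(Q) = 2*Q² (B(Q) = (Q + 0)*(Q + Q) = Q*(2*Q) = 2*Q²)
B(L(-9)) + q(-204) = 2*(7/2)² - 136 = 2*(49/4) - 136 = 49/2 - 136 = -223/2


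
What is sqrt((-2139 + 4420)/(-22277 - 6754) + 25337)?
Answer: sqrt(21353931055146)/29031 ≈ 159.18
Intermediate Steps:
sqrt((-2139 + 4420)/(-22277 - 6754) + 25337) = sqrt(2281/(-29031) + 25337) = sqrt(2281*(-1/29031) + 25337) = sqrt(-2281/29031 + 25337) = sqrt(735556166/29031) = sqrt(21353931055146)/29031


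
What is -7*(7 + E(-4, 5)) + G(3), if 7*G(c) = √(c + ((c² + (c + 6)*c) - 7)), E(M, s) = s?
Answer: -84 + 4*√2/7 ≈ -83.192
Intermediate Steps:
G(c) = √(-7 + c + c² + c*(6 + c))/7 (G(c) = √(c + ((c² + (c + 6)*c) - 7))/7 = √(c + ((c² + (6 + c)*c) - 7))/7 = √(c + ((c² + c*(6 + c)) - 7))/7 = √(c + (-7 + c² + c*(6 + c)))/7 = √(-7 + c + c² + c*(6 + c))/7)
-7*(7 + E(-4, 5)) + G(3) = -7*(7 + 5) + √(-7 + 2*3² + 7*3)/7 = -7*12 + √(-7 + 2*9 + 21)/7 = -84 + √(-7 + 18 + 21)/7 = -84 + √32/7 = -84 + (4*√2)/7 = -84 + 4*√2/7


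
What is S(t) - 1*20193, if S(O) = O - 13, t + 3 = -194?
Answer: -20403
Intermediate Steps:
t = -197 (t = -3 - 194 = -197)
S(O) = -13 + O
S(t) - 1*20193 = (-13 - 197) - 1*20193 = -210 - 20193 = -20403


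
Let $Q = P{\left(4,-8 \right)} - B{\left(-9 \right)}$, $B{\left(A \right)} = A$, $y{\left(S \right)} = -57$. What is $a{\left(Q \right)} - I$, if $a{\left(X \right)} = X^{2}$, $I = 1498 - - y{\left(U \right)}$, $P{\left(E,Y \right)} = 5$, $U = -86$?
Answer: $-1245$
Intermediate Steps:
$Q = 14$ ($Q = 5 - -9 = 5 + 9 = 14$)
$I = 1441$ ($I = 1498 - \left(-1\right) \left(-57\right) = 1498 - 57 = 1441$)
$a{\left(Q \right)} - I = 14^{2} - 1441 = 196 - 1441 = -1245$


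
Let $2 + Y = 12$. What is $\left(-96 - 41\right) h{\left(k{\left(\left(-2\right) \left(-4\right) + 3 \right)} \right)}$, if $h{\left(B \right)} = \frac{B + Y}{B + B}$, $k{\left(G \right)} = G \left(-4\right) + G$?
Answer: $- \frac{3151}{66} \approx -47.742$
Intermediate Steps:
$Y = 10$ ($Y = -2 + 12 = 10$)
$k{\left(G \right)} = - 3 G$ ($k{\left(G \right)} = - 4 G + G = - 3 G$)
$h{\left(B \right)} = \frac{10 + B}{2 B}$ ($h{\left(B \right)} = \frac{B + 10}{B + B} = \frac{10 + B}{2 B}$)
$\left(-96 - 41\right) h{\left(k{\left(\left(-2\right) \left(-4\right) + 3 \right)} \right)} = \left(-96 - 41\right) \frac{10 - 3 \left(\left(-2\right) \left(-4\right) + 3\right)}{2 \left(- 3 \left(\left(-2\right) \left(-4\right) + 3\right)\right)} = - 137 \frac{10 - 3 \left(8 + 3\right)}{2 \left(- 3 \left(8 + 3\right)\right)} = - 137 \frac{10 - 33}{2 \left(\left(-3\right) 11\right)} = - 137 \frac{10 - 33}{2 \left(-33\right)} = - 137 \cdot \frac{1}{2} \left(- \frac{1}{33}\right) \left(-23\right) = \left(-137\right) \frac{23}{66} = - \frac{3151}{66}$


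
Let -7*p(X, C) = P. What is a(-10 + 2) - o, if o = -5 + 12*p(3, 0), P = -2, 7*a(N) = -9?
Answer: 2/7 ≈ 0.28571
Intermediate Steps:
a(N) = -9/7 (a(N) = (⅐)*(-9) = -9/7)
p(X, C) = 2/7 (p(X, C) = -⅐*(-2) = 2/7)
o = -11/7 (o = -5 + 12*(2/7) = -5 + 24/7 = -11/7 ≈ -1.5714)
a(-10 + 2) - o = -9/7 - 1*(-11/7) = -9/7 + 11/7 = 2/7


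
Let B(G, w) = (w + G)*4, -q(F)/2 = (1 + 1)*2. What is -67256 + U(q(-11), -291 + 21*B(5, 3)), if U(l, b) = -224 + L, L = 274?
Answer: -67206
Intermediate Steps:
q(F) = -8 (q(F) = -2*(1 + 1)*2 = -4*2 = -2*4 = -8)
B(G, w) = 4*G + 4*w (B(G, w) = (G + w)*4 = 4*G + 4*w)
U(l, b) = 50 (U(l, b) = -224 + 274 = 50)
-67256 + U(q(-11), -291 + 21*B(5, 3)) = -67256 + 50 = -67206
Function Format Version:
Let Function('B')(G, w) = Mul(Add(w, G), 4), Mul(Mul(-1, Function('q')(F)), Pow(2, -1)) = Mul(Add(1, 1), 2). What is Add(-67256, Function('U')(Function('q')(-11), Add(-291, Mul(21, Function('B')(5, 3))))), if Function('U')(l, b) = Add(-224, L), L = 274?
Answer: -67206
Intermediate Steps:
Function('q')(F) = -8 (Function('q')(F) = Mul(-2, Mul(Add(1, 1), 2)) = Mul(-2, Mul(2, 2)) = Mul(-2, 4) = -8)
Function('B')(G, w) = Add(Mul(4, G), Mul(4, w)) (Function('B')(G, w) = Mul(Add(G, w), 4) = Add(Mul(4, G), Mul(4, w)))
Function('U')(l, b) = 50 (Function('U')(l, b) = Add(-224, 274) = 50)
Add(-67256, Function('U')(Function('q')(-11), Add(-291, Mul(21, Function('B')(5, 3))))) = Add(-67256, 50) = -67206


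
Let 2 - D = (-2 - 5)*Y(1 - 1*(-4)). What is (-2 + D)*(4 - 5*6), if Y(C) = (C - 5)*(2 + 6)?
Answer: 0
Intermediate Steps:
Y(C) = -40 + 8*C (Y(C) = (-5 + C)*8 = -40 + 8*C)
D = 2 (D = 2 - (-2 - 5)*(-40 + 8*(1 - 1*(-4))) = 2 - (-7)*(-40 + 8*(1 + 4)) = 2 - (-7)*(-40 + 8*5) = 2 - (-7)*(-40 + 40) = 2 - (-7)*0 = 2 - 1*0 = 2 + 0 = 2)
(-2 + D)*(4 - 5*6) = (-2 + 2)*(4 - 5*6) = 0*(4 - 30) = 0*(-26) = 0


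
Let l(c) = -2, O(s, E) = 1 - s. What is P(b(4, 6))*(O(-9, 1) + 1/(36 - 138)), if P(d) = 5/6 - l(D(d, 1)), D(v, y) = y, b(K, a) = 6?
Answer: 1019/36 ≈ 28.306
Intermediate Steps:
P(d) = 17/6 (P(d) = 5/6 - 1*(-2) = 5*(1/6) + 2 = 5/6 + 2 = 17/6)
P(b(4, 6))*(O(-9, 1) + 1/(36 - 138)) = 17*((1 - 1*(-9)) + 1/(36 - 138))/6 = 17*((1 + 9) + 1/(-102))/6 = 17*(10 - 1/102)/6 = (17/6)*(1019/102) = 1019/36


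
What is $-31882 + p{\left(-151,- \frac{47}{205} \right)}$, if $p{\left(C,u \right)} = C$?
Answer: $-32033$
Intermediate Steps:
$-31882 + p{\left(-151,- \frac{47}{205} \right)} = -31882 - 151 = -32033$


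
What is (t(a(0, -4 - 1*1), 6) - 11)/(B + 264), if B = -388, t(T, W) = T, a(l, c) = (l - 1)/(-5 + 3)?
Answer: 21/248 ≈ 0.084677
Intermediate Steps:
a(l, c) = ½ - l/2 (a(l, c) = (-1 + l)/(-2) = (-1 + l)*(-½) = ½ - l/2)
(t(a(0, -4 - 1*1), 6) - 11)/(B + 264) = ((½ - ½*0) - 11)/(-388 + 264) = ((½ + 0) - 11)/(-124) = (½ - 11)*(-1/124) = -21/2*(-1/124) = 21/248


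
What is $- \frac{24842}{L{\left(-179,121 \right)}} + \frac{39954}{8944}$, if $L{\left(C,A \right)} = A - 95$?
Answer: $- \frac{4252847}{4472} \approx -950.99$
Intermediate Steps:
$L{\left(C,A \right)} = -95 + A$
$- \frac{24842}{L{\left(-179,121 \right)}} + \frac{39954}{8944} = - \frac{24842}{-95 + 121} + \frac{39954}{8944} = - \frac{24842}{26} + 39954 \cdot \frac{1}{8944} = \left(-24842\right) \frac{1}{26} + \frac{19977}{4472} = - \frac{12421}{13} + \frac{19977}{4472} = - \frac{4252847}{4472}$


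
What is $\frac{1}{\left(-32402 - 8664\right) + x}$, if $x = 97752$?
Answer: $\frac{1}{56686} \approx 1.7641 \cdot 10^{-5}$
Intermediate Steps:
$\frac{1}{\left(-32402 - 8664\right) + x} = \frac{1}{\left(-32402 - 8664\right) + 97752} = \frac{1}{-41066 + 97752} = \frac{1}{56686}$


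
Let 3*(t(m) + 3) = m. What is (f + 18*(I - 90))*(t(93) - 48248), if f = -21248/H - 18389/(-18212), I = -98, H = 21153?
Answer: 15715438708737565/96309609 ≈ 1.6318e+8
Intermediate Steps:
f = 2013941/385238436 (f = -21248/21153 - 18389/(-18212) = -21248*1/21153 - 18389*(-1/18212) = -21248/21153 + 18389/18212 = 2013941/385238436 ≈ 0.0052278)
t(m) = -3 + m/3
(f + 18*(I - 90))*(t(93) - 48248) = (2013941/385238436 + 18*(-98 - 90))*((-3 + (1/3)*93) - 48248) = (2013941/385238436 + 18*(-188))*((-3 + 31) - 48248) = (2013941/385238436 - 3384)*(28 - 48248) = -1303644853483/385238436*(-48220) = 15715438708737565/96309609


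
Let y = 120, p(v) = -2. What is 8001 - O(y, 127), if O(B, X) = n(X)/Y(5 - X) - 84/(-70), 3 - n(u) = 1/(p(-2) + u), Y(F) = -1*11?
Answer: 1000009/125 ≈ 8000.1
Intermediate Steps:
Y(F) = -11
n(u) = 3 - 1/(-2 + u)
O(B, X) = 6/5 - (-7 + 3*X)/(11*(-2 + X)) (O(B, X) = ((-7 + 3*X)/(-2 + X))/(-11) - 84/(-70) = ((-7 + 3*X)/(-2 + X))*(-1/11) - 84*(-1/70) = -(-7 + 3*X)/(11*(-2 + X)) + 6/5 = 6/5 - (-7 + 3*X)/(11*(-2 + X)))
8001 - O(y, 127) = 8001 - (-97 + 51*127)/(55*(-2 + 127)) = 8001 - (-97 + 6477)/(55*125) = 8001 - 6380/(55*125) = 8001 - 1*116/125 = 8001 - 116/125 = 1000009/125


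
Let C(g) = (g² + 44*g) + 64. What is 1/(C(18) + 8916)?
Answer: 1/10096 ≈ 9.9049e-5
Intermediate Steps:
C(g) = 64 + g² + 44*g
1/(C(18) + 8916) = 1/((64 + 18² + 44*18) + 8916) = 1/((64 + 324 + 792) + 8916) = 1/(1180 + 8916) = 1/10096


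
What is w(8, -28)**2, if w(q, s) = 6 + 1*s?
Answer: 484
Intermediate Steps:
w(q, s) = 6 + s
w(8, -28)**2 = (6 - 28)**2 = (-22)**2 = 484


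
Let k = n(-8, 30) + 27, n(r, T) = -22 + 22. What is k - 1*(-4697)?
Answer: 4724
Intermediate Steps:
n(r, T) = 0
k = 27 (k = 0 + 27 = 27)
k - 1*(-4697) = 27 - 1*(-4697) = 27 + 4697 = 4724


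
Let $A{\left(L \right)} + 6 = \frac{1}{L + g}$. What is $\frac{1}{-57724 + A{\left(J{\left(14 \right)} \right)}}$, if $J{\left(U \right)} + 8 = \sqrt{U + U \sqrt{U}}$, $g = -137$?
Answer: $- \frac{1}{57724 + \frac{871 - 6 \sqrt{14 + 14 \sqrt{14}}}{145 - \sqrt{14 + 14 \sqrt{14}}}} \approx -1.7322 \cdot 10^{-5}$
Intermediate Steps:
$J{\left(U \right)} = -8 + \sqrt{U + U^{\frac{3}{2}}}$ ($J{\left(U \right)} = -8 + \sqrt{U + U \sqrt{U}} = -8 + \sqrt{U + U^{\frac{3}{2}}}$)
$A{\left(L \right)} = -6 + \frac{1}{-137 + L}$ ($A{\left(L \right)} = -6 + \frac{1}{L - 137} = -6 + \frac{1}{-137 + L}$)
$\frac{1}{-57724 + A{\left(J{\left(14 \right)} \right)}} = \frac{1}{-57724 + \frac{823 - 6 \left(-8 + \sqrt{14 + 14^{\frac{3}{2}}}\right)}{-137 - \left(8 - \sqrt{14 + 14^{\frac{3}{2}}}\right)}} = \frac{1}{-57724 + \frac{823 - 6 \left(-8 + \sqrt{14 + 14 \sqrt{14}}\right)}{-137 - \left(8 - \sqrt{14 + 14 \sqrt{14}}\right)}} = \frac{1}{-57724 + \frac{823 + \left(48 - 6 \sqrt{14 + 14 \sqrt{14}}\right)}{-145 + \sqrt{14 + 14 \sqrt{14}}}} = \frac{1}{-57724 + \frac{871 - 6 \sqrt{14 + 14 \sqrt{14}}}{-145 + \sqrt{14 + 14 \sqrt{14}}}}$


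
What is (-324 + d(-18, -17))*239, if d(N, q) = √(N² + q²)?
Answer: -77436 + 239*√613 ≈ -71519.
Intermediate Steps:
(-324 + d(-18, -17))*239 = (-324 + √((-18)² + (-17)²))*239 = (-324 + √(324 + 289))*239 = (-324 + √613)*239 = -77436 + 239*√613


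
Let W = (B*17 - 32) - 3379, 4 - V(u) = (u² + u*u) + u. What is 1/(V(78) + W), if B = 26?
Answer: -1/15211 ≈ -6.5742e-5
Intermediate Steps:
V(u) = 4 - u - 2*u² (V(u) = 4 - ((u² + u*u) + u) = 4 - ((u² + u²) + u) = 4 - (2*u² + u) = 4 - (u + 2*u²) = 4 + (-u - 2*u²) = 4 - u - 2*u²)
W = -2969 (W = (26*17 - 32) - 3379 = (442 - 32) - 3379 = 410 - 3379 = -2969)
1/(V(78) + W) = 1/((4 - 1*78 - 2*78²) - 2969) = 1/((4 - 78 - 2*6084) - 2969) = 1/((4 - 78 - 12168) - 2969) = 1/(-12242 - 2969) = 1/(-15211) = -1/15211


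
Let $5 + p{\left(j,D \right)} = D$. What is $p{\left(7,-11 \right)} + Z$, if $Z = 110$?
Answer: $94$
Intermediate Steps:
$p{\left(j,D \right)} = -5 + D$
$p{\left(7,-11 \right)} + Z = \left(-5 - 11\right) + 110 = -16 + 110 = 94$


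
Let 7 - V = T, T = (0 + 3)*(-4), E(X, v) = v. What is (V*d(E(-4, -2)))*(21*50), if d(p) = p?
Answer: -39900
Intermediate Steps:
T = -12 (T = 3*(-4) = -12)
V = 19 (V = 7 - 1*(-12) = 7 + 12 = 19)
(V*d(E(-4, -2)))*(21*50) = (19*(-2))*(21*50) = -38*1050 = -39900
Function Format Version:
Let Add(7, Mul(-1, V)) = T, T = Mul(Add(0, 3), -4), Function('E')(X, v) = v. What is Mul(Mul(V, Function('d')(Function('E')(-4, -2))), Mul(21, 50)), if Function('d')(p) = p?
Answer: -39900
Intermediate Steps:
T = -12 (T = Mul(3, -4) = -12)
V = 19 (V = Add(7, Mul(-1, -12)) = Add(7, 12) = 19)
Mul(Mul(V, Function('d')(Function('E')(-4, -2))), Mul(21, 50)) = Mul(Mul(19, -2), Mul(21, 50)) = Mul(-38, 1050) = -39900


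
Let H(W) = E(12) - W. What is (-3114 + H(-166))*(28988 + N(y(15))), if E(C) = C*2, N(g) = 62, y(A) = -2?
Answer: -84942200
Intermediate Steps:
E(C) = 2*C
H(W) = 24 - W (H(W) = 2*12 - W = 24 - W)
(-3114 + H(-166))*(28988 + N(y(15))) = (-3114 + (24 - 1*(-166)))*(28988 + 62) = (-3114 + (24 + 166))*29050 = (-3114 + 190)*29050 = -2924*29050 = -84942200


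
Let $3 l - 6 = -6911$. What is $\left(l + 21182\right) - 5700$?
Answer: $\frac{39541}{3} \approx 13180.0$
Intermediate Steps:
$l = - \frac{6905}{3}$ ($l = 2 + \frac{1}{3} \left(-6911\right) = 2 - \frac{6911}{3} = - \frac{6905}{3} \approx -2301.7$)
$\left(l + 21182\right) - 5700 = \left(- \frac{6905}{3} + 21182\right) - 5700 = \frac{56641}{3} - 5700 = \frac{39541}{3}$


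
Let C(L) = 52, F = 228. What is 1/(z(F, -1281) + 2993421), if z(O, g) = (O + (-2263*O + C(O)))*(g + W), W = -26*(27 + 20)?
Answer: 1/1293750473 ≈ 7.7295e-10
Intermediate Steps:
W = -1222 (W = -26*47 = -1222)
z(O, g) = (-1222 + g)*(52 - 2262*O) (z(O, g) = (O + (-2263*O + 52))*(g - 1222) = (O + (52 - 2263*O))*(-1222 + g) = (52 - 2262*O)*(-1222 + g) = (-1222 + g)*(52 - 2262*O))
1/(z(F, -1281) + 2993421) = 1/((-63544 + 52*(-1281) + 2764164*228 - 2262*228*(-1281)) + 2993421) = 1/((-63544 - 66612 + 630229392 + 660657816) + 2993421) = 1/(1290757052 + 2993421) = 1/1293750473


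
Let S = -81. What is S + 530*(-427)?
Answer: -226391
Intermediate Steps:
S + 530*(-427) = -81 + 530*(-427) = -81 - 226310 = -226391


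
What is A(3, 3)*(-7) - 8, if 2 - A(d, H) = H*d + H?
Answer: 62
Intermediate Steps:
A(d, H) = 2 - H - H*d (A(d, H) = 2 - (H*d + H) = 2 - (H + H*d) = 2 + (-H - H*d) = 2 - H - H*d)
A(3, 3)*(-7) - 8 = (2 - 1*3 - 1*3*3)*(-7) - 8 = (2 - 3 - 9)*(-7) - 8 = -10*(-7) - 8 = 70 - 8 = 62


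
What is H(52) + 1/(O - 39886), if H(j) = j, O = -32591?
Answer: 3768803/72477 ≈ 52.000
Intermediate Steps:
H(52) + 1/(O - 39886) = 52 + 1/(-32591 - 39886) = 52 + 1/(-72477) = 52 - 1/72477 = 3768803/72477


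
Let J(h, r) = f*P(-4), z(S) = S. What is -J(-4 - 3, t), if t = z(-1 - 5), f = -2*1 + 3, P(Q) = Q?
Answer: 4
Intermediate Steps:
f = 1 (f = -2 + 3 = 1)
t = -6 (t = -1 - 5 = -6)
J(h, r) = -4 (J(h, r) = 1*(-4) = -4)
-J(-4 - 3, t) = -1*(-4) = 4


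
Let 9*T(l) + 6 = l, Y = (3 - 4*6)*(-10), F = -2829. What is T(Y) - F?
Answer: 8555/3 ≈ 2851.7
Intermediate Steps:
Y = 210 (Y = (3 - 24)*(-10) = -21*(-10) = 210)
T(l) = -⅔ + l/9
T(Y) - F = (-⅔ + (⅑)*210) - 1*(-2829) = (-⅔ + 70/3) + 2829 = 68/3 + 2829 = 8555/3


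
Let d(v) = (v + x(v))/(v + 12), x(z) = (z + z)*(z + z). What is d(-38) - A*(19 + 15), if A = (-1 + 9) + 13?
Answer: -12151/13 ≈ -934.69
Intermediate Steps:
A = 21 (A = 8 + 13 = 21)
x(z) = 4*z² (x(z) = (2*z)*(2*z) = 4*z²)
d(v) = (v + 4*v²)/(12 + v) (d(v) = (v + 4*v²)/(v + 12) = (v + 4*v²)/(12 + v))
d(-38) - A*(19 + 15) = -38*(1 + 4*(-38))/(12 - 38) - 21*(19 + 15) = -38*(1 - 152)/(-26) - 21*34 = -38*(-1/26)*(-151) - 1*714 = -2869/13 - 714 = -12151/13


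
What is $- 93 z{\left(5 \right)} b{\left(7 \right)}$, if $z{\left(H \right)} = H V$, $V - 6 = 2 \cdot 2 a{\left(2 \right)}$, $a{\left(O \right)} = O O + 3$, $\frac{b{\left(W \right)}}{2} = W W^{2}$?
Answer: $-10845660$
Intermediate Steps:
$b{\left(W \right)} = 2 W^{3}$ ($b{\left(W \right)} = 2 W W^{2} = 2 W^{3}$)
$a{\left(O \right)} = 3 + O^{2}$ ($a{\left(O \right)} = O^{2} + 3 = 3 + O^{2}$)
$V = 34$ ($V = 6 + 2 \cdot 2 \left(3 + 2^{2}\right) = 6 + 4 \left(3 + 4\right) = 6 + 4 \cdot 7 = 6 + 28 = 34$)
$z{\left(H \right)} = 34 H$ ($z{\left(H \right)} = H 34 = 34 H$)
$- 93 z{\left(5 \right)} b{\left(7 \right)} = - 93 \cdot 34 \cdot 5 \cdot 2 \cdot 7^{3} = \left(-93\right) 170 \cdot 2 \cdot 343 = \left(-15810\right) 686 = -10845660$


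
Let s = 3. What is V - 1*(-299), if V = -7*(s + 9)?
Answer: 215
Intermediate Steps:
V = -84 (V = -7*(3 + 9) = -7*12 = -84)
V - 1*(-299) = -84 - 1*(-299) = -84 + 299 = 215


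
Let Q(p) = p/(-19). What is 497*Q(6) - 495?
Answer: -12387/19 ≈ -651.95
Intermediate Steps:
Q(p) = -p/19 (Q(p) = p*(-1/19) = -p/19)
497*Q(6) - 495 = 497*(-1/19*6) - 495 = 497*(-6/19) - 495 = -2982/19 - 495 = -12387/19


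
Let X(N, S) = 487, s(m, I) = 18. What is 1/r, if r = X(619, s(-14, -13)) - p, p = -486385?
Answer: 1/486872 ≈ 2.0539e-6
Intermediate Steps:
r = 486872 (r = 487 - 1*(-486385) = 487 + 486385 = 486872)
1/r = 1/486872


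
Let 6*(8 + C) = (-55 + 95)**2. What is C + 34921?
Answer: 105539/3 ≈ 35180.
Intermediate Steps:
C = 776/3 (C = -8 + (-55 + 95)**2/6 = -8 + (1/6)*40**2 = -8 + (1/6)*1600 = -8 + 800/3 = 776/3 ≈ 258.67)
C + 34921 = 776/3 + 34921 = 105539/3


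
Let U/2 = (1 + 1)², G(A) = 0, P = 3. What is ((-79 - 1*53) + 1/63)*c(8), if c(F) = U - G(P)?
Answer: -66520/63 ≈ -1055.9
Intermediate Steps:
U = 8 (U = 2*(1 + 1)² = 2*2² = 2*4 = 8)
c(F) = 8 (c(F) = 8 - 1*0 = 8 + 0 = 8)
((-79 - 1*53) + 1/63)*c(8) = ((-79 - 1*53) + 1/63)*8 = ((-79 - 53) + 1*(1/63))*8 = (-132 + 1/63)*8 = -8315/63*8 = -66520/63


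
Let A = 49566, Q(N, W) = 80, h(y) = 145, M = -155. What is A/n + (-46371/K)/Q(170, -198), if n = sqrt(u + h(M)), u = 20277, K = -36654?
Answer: 377/23840 + 24783*sqrt(20422)/10211 ≈ 346.86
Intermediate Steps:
n = sqrt(20422) (n = sqrt(20277 + 145) = sqrt(20422) ≈ 142.91)
A/n + (-46371/K)/Q(170, -198) = 49566/(sqrt(20422)) - 46371/(-36654)/80 = 49566*(sqrt(20422)/20422) - 46371*(-1/36654)*(1/80) = 24783*sqrt(20422)/10211 + (377/298)*(1/80) = 24783*sqrt(20422)/10211 + 377/23840 = 377/23840 + 24783*sqrt(20422)/10211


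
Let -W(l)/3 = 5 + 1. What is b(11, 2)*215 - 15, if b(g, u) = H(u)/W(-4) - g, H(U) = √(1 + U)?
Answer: -2380 - 215*√3/18 ≈ -2400.7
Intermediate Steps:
W(l) = -18 (W(l) = -3*(5 + 1) = -3*6 = -18)
b(g, u) = -g - √(1 + u)/18 (b(g, u) = √(1 + u)/(-18) - g = √(1 + u)*(-1/18) - g = -√(1 + u)/18 - g = -g - √(1 + u)/18)
b(11, 2)*215 - 15 = (-1*11 - √(1 + 2)/18)*215 - 15 = (-11 - √3/18)*215 - 15 = (-2365 - 215*√3/18) - 15 = -2380 - 215*√3/18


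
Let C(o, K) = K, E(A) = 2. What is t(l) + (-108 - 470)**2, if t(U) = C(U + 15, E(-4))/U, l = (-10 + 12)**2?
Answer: 668169/2 ≈ 3.3408e+5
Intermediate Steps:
l = 4 (l = 2**2 = 4)
t(U) = 2/U
t(l) + (-108 - 470)**2 = 2/4 + (-108 - 470)**2 = 2*(1/4) + (-578)**2 = 1/2 + 334084 = 668169/2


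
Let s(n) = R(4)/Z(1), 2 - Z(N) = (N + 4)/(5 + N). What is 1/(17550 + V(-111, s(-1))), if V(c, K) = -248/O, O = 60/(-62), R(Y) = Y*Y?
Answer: 15/267094 ≈ 5.6160e-5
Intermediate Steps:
Z(N) = 2 - (4 + N)/(5 + N) (Z(N) = 2 - (N + 4)/(5 + N) = 2 - (4 + N)/(5 + N))
R(Y) = Y²
O = -30/31 (O = 60*(-1/62) = -30/31 ≈ -0.96774)
s(n) = 96/7 (s(n) = 4²/(((6 + 1)/(5 + 1))) = 16/((7/6)) = 16/(((⅙)*7)) = 16/(7/6) = 16*(6/7) = 96/7)
V(c, K) = 3844/15 (V(c, K) = -248/(-30/31) = -248*(-31/30) = 3844/15)
1/(17550 + V(-111, s(-1))) = 1/(17550 + 3844/15) = 1/(267094/15) = 15/267094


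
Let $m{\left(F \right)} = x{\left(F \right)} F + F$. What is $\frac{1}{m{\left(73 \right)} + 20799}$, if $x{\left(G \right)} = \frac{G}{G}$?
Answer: $\frac{1}{20945} \approx 4.7744 \cdot 10^{-5}$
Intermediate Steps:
$x{\left(G \right)} = 1$
$m{\left(F \right)} = 2 F$ ($m{\left(F \right)} = 1 F + F = F + F = 2 F$)
$\frac{1}{m{\left(73 \right)} + 20799} = \frac{1}{2 \cdot 73 + 20799} = \frac{1}{146 + 20799} = \frac{1}{20945}$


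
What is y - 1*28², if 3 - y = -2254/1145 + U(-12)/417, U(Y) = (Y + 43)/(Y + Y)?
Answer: -8927010433/11459160 ≈ -779.03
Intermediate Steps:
U(Y) = (43 + Y)/(2*Y) (U(Y) = (43 + Y)/((2*Y)) = (43 + Y)*(1/(2*Y)) = (43 + Y)/(2*Y))
y = 56971007/11459160 (y = 3 - (-2254/1145 + ((½)*(43 - 12)/(-12))/417) = 3 - (-2254*1/1145 + ((½)*(-1/12)*31)*(1/417)) = 3 - (-2254/1145 - 31/24*1/417) = 3 - (-2254/1145 - 31/10008) = 3 - 1*(-22593527/11459160) = 3 + 22593527/11459160 = 56971007/11459160 ≈ 4.9717)
y - 1*28² = 56971007/11459160 - 1*28² = 56971007/11459160 - 1*784 = 56971007/11459160 - 784 = -8927010433/11459160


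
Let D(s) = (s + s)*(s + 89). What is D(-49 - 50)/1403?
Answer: 1980/1403 ≈ 1.4113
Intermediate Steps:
D(s) = 2*s*(89 + s) (D(s) = (2*s)*(89 + s) = 2*s*(89 + s))
D(-49 - 50)/1403 = (2*(-49 - 50)*(89 + (-49 - 50)))/1403 = (2*(-99)*(89 - 99))*(1/1403) = (2*(-99)*(-10))*(1/1403) = 1980*(1/1403) = 1980/1403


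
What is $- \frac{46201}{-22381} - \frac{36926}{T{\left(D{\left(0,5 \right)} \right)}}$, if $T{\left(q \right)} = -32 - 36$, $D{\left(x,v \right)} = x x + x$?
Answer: $\frac{414791237}{760954} \approx 545.09$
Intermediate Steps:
$D{\left(x,v \right)} = x + x^{2}$ ($D{\left(x,v \right)} = x^{2} + x = x + x^{2}$)
$T{\left(q \right)} = -68$
$- \frac{46201}{-22381} - \frac{36926}{T{\left(D{\left(0,5 \right)} \right)}} = - \frac{46201}{-22381} - \frac{36926}{-68} = \left(-46201\right) \left(- \frac{1}{22381}\right) - - \frac{18463}{34} = \frac{46201}{22381} + \frac{18463}{34} = \frac{414791237}{760954}$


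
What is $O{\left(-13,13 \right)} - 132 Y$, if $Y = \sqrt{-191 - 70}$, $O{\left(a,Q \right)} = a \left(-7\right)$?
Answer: $91 - 396 i \sqrt{29} \approx 91.0 - 2132.5 i$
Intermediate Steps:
$O{\left(a,Q \right)} = - 7 a$
$Y = 3 i \sqrt{29}$ ($Y = \sqrt{-261} = 3 i \sqrt{29} \approx 16.155 i$)
$O{\left(-13,13 \right)} - 132 Y = \left(-7\right) \left(-13\right) - 132 \cdot 3 i \sqrt{29} = 91 - 396 i \sqrt{29}$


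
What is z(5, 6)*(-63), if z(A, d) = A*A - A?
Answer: -1260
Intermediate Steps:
z(A, d) = A² - A
z(5, 6)*(-63) = (5*(-1 + 5))*(-63) = (5*4)*(-63) = 20*(-63) = -1260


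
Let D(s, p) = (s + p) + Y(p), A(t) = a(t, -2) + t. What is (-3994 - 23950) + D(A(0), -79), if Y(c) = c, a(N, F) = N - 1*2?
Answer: -28104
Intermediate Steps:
a(N, F) = -2 + N (a(N, F) = N - 2 = -2 + N)
A(t) = -2 + 2*t (A(t) = (-2 + t) + t = -2 + 2*t)
D(s, p) = s + 2*p (D(s, p) = (s + p) + p = (p + s) + p = s + 2*p)
(-3994 - 23950) + D(A(0), -79) = (-3994 - 23950) + ((-2 + 2*0) + 2*(-79)) = -27944 + ((-2 + 0) - 158) = -27944 + (-2 - 158) = -27944 - 160 = -28104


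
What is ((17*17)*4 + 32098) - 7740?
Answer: 25514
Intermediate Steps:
((17*17)*4 + 32098) - 7740 = (289*4 + 32098) - 7740 = (1156 + 32098) - 7740 = 33254 - 7740 = 25514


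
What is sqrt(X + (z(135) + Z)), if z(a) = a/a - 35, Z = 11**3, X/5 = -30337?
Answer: 2*I*sqrt(37597) ≈ 387.8*I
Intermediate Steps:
X = -151685 (X = 5*(-30337) = -151685)
Z = 1331
z(a) = -34 (z(a) = 1 - 35 = -34)
sqrt(X + (z(135) + Z)) = sqrt(-151685 + (-34 + 1331)) = sqrt(-151685 + 1297) = sqrt(-150388) = 2*I*sqrt(37597)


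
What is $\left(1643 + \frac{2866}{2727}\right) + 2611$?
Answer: $\frac{11603524}{2727} \approx 4255.0$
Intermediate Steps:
$\left(1643 + \frac{2866}{2727}\right) + 2611 = \frac{4483327}{2727} + 2611 = \frac{11603524}{2727}$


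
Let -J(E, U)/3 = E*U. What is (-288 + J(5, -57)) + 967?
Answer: 1534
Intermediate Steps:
J(E, U) = -3*E*U
(-288 + J(5, -57)) + 967 = (-288 - 3*5*(-57)) + 967 = (-288 + 855) + 967 = 567 + 967 = 1534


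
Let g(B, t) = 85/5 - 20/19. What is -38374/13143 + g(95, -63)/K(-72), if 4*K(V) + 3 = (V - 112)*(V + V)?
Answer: -6433425314/2205250827 ≈ -2.9173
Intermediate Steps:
K(V) = -¾ + V*(-112 + V)/2 (K(V) = -¾ + ((V - 112)*(V + V))/4 = -¾ + ((-112 + V)*(2*V))/4 = -¾ + (2*V*(-112 + V))/4 = -¾ + V*(-112 + V)/2)
g(B, t) = 303/19 (g(B, t) = 85*(⅕) - 20*1/19 = 17 - 20/19 = 303/19)
-38374/13143 + g(95, -63)/K(-72) = -38374/13143 + 303/(19*(-¾ + (½)*(-72)² - 56*(-72))) = -38374*1/13143 + 303/(19*(-¾ + (½)*5184 + 4032)) = -38374/13143 + 303/(19*(-¾ + 2592 + 4032)) = -38374/13143 + 303/(19*(26493/4)) = -38374/13143 + (303/19)*(4/26493) = -38374/13143 + 404/167789 = -6433425314/2205250827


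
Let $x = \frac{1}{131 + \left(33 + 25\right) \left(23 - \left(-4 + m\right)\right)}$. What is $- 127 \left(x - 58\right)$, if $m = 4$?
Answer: $\frac{10791063}{1465} \approx 7365.9$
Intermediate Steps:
$x = \frac{1}{1465}$ ($x = \frac{1}{131 + \left(33 + 25\right) \left(23 + \left(4 - 4\right)\right)} = \frac{1}{131 + 58 \left(23 + \left(4 - 4\right)\right)} = \frac{1}{131 + 58 \left(23 + 0\right)} = \frac{1}{131 + 58 \cdot 23} = \frac{1}{131 + 1334} = \frac{1}{1465} \approx 0.00068259$)
$- 127 \left(x - 58\right) = - 127 \left(\frac{1}{1465} - 58\right) = \left(-127\right) \left(- \frac{84969}{1465}\right) = \frac{10791063}{1465}$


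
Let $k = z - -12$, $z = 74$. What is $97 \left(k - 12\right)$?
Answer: $7178$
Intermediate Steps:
$k = 86$ ($k = 74 - -12 = 74 + 12 = 86$)
$97 \left(k - 12\right) = 97 \left(86 - 12\right) = 97 \cdot 74 = 7178$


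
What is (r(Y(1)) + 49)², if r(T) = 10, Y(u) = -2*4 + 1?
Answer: 3481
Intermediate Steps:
Y(u) = -7 (Y(u) = -8 + 1 = -7)
(r(Y(1)) + 49)² = (10 + 49)² = 59² = 3481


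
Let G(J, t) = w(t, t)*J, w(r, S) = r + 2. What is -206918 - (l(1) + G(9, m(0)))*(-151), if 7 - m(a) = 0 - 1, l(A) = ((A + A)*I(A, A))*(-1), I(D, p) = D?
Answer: -193630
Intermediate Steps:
w(r, S) = 2 + r
l(A) = -2*A² (l(A) = ((A + A)*A)*(-1) = ((2*A)*A)*(-1) = (2*A²)*(-1) = -2*A²)
m(a) = 8 (m(a) = 7 - (0 - 1) = 7 - 1*(-1) = 7 + 1 = 8)
G(J, t) = J*(2 + t) (G(J, t) = (2 + t)*J = J*(2 + t))
-206918 - (l(1) + G(9, m(0)))*(-151) = -206918 - (-2*1² + 9*(2 + 8))*(-151) = -206918 - (-2*1 + 9*10)*(-151) = -206918 - (-2 + 90)*(-151) = -206918 - 88*(-151) = -206918 - 1*(-13288) = -206918 + 13288 = -193630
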